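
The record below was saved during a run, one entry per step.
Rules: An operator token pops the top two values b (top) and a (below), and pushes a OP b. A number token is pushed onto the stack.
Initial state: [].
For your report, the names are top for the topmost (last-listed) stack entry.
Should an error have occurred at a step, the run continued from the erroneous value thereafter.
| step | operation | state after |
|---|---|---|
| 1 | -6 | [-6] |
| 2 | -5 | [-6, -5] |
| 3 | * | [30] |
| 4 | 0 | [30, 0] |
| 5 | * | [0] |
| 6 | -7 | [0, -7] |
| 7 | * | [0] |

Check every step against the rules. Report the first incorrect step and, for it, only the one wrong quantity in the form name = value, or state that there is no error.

1. push -6: top = -6 (no discrepancy)
2. push -5: top = -5 (agrees with the record)
3. -6 * -5 = 30 (no discrepancy)
4. push 0: top = 0 (no discrepancy)
5. 30 * 0 = 0 (no discrepancy)
6. push -7: top = -7 (exactly as logged)
7. 0 * -7 = 0 (same as recorded)
All entries verified; no error found.

no error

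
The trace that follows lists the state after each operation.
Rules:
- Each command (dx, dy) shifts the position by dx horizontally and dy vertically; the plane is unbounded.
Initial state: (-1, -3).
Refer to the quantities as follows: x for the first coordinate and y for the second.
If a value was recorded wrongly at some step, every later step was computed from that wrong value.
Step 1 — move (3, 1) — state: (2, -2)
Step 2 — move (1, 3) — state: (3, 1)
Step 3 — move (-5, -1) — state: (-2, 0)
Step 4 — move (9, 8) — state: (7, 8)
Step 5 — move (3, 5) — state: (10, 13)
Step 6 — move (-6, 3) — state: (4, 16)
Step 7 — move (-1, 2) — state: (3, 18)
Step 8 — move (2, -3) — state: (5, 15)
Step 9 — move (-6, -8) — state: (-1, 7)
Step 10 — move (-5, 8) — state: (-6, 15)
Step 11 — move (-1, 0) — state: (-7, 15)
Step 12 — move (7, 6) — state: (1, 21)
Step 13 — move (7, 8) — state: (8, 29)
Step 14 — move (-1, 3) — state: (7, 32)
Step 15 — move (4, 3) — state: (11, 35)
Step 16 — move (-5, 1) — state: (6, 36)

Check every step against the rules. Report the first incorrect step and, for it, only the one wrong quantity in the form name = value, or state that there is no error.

Recomputing the run from the initial state:
step 1: x = 2, y = -2
step 2: x = 3, y = 1
step 3: x = -2, y = 0
step 4: x = 7, y = 8
step 5: x = 10, y = 13
step 6: x = 4, y = 16
step 7: x = 3, y = 18
step 8: x = 5, y = 15
step 9: x = -1, y = 7
step 10: x = -6, y = 15
step 11: x = -7, y = 15
step 12: x = 0, y = 21
step 13: x = 7, y = 29
step 14: x = 6, y = 32
step 15: x = 10, y = 35
step 16: x = 5, y = 36
The first disagreement with the trace is at step 12, where the value should be x = 0.

step 12, x = 0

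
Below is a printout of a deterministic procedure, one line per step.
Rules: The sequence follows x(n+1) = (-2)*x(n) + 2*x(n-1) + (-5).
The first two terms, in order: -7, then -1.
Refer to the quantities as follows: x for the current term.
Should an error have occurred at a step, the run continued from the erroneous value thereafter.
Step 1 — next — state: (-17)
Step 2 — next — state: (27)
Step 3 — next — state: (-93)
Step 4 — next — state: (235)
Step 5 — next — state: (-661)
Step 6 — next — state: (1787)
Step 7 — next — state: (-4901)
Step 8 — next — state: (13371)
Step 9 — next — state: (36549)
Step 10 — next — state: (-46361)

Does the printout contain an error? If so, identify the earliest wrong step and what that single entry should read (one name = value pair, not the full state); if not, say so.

step 9, x = -36549

step 1: x = -2*(-1) + (2)*(-7) + (-5) = -17 -> confirmed correct
step 2: x = -2*(-17) + (2)*(-1) + (-5) = 27 -> in agreement
step 3: x = -2*(27) + (2)*(-17) + (-5) = -93 -> no discrepancy
step 4: x = -2*(-93) + (2)*(27) + (-5) = 235 -> in agreement
step 5: x = -2*(235) + (2)*(-93) + (-5) = -661 -> consistent with the printout
step 6: x = -2*(-661) + (2)*(235) + (-5) = 1787 -> consistent with the printout
step 7: x = -2*(1787) + (2)*(-661) + (-5) = -4901 -> same as recorded
step 8: x = -2*(-4901) + (2)*(1787) + (-5) = 13371 -> verified
step 9: x = -2*(13371) + (2)*(-4901) + (-5) = -36549 -> the printout has a different value
That makes step 9 the first incorrect line — x = -36549 is what it should show.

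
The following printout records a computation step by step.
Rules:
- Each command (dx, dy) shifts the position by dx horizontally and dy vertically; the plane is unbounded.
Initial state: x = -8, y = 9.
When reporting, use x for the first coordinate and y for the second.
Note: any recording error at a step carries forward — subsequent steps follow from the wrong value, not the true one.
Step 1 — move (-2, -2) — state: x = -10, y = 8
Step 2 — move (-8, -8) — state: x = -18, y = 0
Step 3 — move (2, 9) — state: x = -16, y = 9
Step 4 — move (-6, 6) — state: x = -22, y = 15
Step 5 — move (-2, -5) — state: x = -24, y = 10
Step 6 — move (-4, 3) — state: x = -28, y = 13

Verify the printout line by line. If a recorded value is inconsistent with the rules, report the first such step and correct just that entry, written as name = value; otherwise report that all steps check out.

step 1, y = 7

Recomputing the run from the initial state:
step 1: x = -10, y = 7
step 2: x = -18, y = -1
step 3: x = -16, y = 8
step 4: x = -22, y = 14
step 5: x = -24, y = 9
step 6: x = -28, y = 12
The first disagreement with the printout is at step 1, where the value should be y = 7.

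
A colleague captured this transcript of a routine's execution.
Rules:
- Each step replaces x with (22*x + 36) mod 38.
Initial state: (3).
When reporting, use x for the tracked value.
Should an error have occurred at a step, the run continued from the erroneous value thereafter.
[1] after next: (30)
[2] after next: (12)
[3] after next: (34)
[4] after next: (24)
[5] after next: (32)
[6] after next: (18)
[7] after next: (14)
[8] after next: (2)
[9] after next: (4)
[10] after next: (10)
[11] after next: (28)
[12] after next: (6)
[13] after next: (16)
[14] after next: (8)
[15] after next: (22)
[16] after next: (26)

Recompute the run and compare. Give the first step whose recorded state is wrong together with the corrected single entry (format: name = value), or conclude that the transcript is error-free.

Recomputing the run from the initial state:
step 1: x = 26
step 2: x = 0
step 3: x = 36
step 4: x = 30
step 5: x = 12
step 6: x = 34
step 7: x = 24
step 8: x = 32
step 9: x = 18
step 10: x = 14
step 11: x = 2
step 12: x = 4
step 13: x = 10
step 14: x = 28
step 15: x = 6
step 16: x = 16
The first disagreement with the transcript is at step 1, where the value should be x = 26.

step 1, x = 26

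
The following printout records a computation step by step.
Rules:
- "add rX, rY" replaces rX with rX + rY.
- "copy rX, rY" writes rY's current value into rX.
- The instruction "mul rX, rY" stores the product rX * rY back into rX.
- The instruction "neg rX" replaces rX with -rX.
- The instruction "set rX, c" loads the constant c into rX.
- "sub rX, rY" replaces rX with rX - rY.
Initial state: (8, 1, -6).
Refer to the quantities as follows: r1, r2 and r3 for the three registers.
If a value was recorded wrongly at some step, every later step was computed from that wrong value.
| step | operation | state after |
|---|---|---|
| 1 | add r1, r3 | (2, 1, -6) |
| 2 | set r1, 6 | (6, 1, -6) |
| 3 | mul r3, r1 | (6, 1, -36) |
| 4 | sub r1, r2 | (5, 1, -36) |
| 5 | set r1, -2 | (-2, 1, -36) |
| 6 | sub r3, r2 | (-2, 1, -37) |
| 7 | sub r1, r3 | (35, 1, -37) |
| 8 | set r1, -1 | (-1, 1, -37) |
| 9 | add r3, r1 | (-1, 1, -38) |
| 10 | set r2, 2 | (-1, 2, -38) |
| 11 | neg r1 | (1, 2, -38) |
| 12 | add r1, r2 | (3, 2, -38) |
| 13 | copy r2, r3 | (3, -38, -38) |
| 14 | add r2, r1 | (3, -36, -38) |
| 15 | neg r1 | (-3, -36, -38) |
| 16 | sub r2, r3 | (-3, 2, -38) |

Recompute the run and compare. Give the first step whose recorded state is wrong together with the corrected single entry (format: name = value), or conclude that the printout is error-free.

1. r1 = 8 + -6 = 2 (no discrepancy)
2. r1 = 6 (consistent with the printout)
3. r3 = -6 * 6 = -36 (same as recorded)
4. r1 = 6 - 1 = 5 (consistent with the printout)
5. r1 = -2 (matches)
6. r3 = -36 - 1 = -37 (confirmed correct)
7. r1 = -2 - -37 = 35 (same as recorded)
8. r1 = -1 (matches)
9. r3 = -37 + -1 = -38 (verified)
10. r2 = 2 (same as recorded)
11. r1 = -(-1) = 1 (no discrepancy)
12. r1 = 1 + 2 = 3 (verified)
13. r2 = -38 (exactly as logged)
14. r2 = -38 + 3 = -35 (this is not what the printout shows)
The earliest wrong entry is at step 14: it should read r2 = -35.

step 14, r2 = -35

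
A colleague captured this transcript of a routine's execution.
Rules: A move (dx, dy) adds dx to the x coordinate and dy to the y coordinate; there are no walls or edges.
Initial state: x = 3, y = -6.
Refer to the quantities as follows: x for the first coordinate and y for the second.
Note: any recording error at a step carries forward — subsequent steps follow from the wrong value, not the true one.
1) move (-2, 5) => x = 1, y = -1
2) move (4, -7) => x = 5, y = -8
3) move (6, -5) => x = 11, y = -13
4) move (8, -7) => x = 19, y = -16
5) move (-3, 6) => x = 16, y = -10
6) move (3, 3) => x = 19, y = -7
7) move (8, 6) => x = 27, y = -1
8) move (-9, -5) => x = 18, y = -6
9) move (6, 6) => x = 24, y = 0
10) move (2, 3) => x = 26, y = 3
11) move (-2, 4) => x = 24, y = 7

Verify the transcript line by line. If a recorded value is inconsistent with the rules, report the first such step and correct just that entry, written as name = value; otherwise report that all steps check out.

step 4, y = -20

Recomputing the run from the initial state:
step 1: x = 1, y = -1
step 2: x = 5, y = -8
step 3: x = 11, y = -13
step 4: x = 19, y = -20
step 5: x = 16, y = -14
step 6: x = 19, y = -11
step 7: x = 27, y = -5
step 8: x = 18, y = -10
step 9: x = 24, y = -4
step 10: x = 26, y = -1
step 11: x = 24, y = 3
The first disagreement with the transcript is at step 4, where the value should be y = -20.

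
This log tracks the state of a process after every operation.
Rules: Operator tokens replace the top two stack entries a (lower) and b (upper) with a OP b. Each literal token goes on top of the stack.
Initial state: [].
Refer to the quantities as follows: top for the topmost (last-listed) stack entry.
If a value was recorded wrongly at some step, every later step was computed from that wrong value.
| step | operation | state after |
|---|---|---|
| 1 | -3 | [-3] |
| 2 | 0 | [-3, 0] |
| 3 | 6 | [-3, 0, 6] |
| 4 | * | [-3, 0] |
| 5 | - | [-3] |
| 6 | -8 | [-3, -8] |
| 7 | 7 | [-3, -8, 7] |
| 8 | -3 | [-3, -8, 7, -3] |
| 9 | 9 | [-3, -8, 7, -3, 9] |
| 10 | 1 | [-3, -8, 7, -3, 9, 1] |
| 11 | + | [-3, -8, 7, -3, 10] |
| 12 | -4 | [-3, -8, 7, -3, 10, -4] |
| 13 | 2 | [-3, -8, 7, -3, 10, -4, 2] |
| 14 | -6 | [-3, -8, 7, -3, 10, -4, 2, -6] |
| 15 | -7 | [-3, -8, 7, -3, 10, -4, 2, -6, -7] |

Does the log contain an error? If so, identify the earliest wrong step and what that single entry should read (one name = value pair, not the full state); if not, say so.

Recomputing the run from the initial state:
step 1: [-3]
step 2: [-3, 0]
step 3: [-3, 0, 6]
step 4: [-3, 0]
step 5: [-3]
step 6: [-3, -8]
step 7: [-3, -8, 7]
step 8: [-3, -8, 7, -3]
step 9: [-3, -8, 7, -3, 9]
step 10: [-3, -8, 7, -3, 9, 1]
step 11: [-3, -8, 7, -3, 10]
step 12: [-3, -8, 7, -3, 10, -4]
step 13: [-3, -8, 7, -3, 10, -4, 2]
step 14: [-3, -8, 7, -3, 10, -4, 2, -6]
step 15: [-3, -8, 7, -3, 10, -4, 2, -6, -7]
This matches the log at every step.

no error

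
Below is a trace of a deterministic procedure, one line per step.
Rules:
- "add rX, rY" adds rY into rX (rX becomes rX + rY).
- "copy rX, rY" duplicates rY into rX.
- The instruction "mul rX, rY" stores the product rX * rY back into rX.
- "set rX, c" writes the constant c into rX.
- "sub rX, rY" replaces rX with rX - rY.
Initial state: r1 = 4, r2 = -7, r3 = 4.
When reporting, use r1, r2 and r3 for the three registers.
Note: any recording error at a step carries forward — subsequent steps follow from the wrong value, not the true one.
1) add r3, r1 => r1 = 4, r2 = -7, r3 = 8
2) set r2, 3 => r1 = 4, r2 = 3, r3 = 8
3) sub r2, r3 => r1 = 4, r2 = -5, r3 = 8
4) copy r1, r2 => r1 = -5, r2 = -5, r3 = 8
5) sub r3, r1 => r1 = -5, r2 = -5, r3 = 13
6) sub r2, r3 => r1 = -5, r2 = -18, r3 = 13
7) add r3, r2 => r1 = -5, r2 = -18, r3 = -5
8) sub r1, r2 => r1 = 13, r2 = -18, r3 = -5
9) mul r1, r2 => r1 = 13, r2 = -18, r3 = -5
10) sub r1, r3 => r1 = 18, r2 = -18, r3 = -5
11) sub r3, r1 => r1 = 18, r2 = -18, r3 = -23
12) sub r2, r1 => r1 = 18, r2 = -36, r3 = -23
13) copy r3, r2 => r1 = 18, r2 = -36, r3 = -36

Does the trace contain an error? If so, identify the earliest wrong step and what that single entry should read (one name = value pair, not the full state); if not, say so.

Step 1: r3 = 4 + 4 = 8 — confirmed correct.
Step 2: r2 = 3 — verified.
Step 3: r2 = 3 - 8 = -5 — verified.
Step 4: r1 = -5 — checks out.
Step 5: r3 = 8 - -5 = 13 — confirmed correct.
Step 6: r2 = -5 - 13 = -18 — matches.
Step 7: r3 = 13 + -18 = -5 — same as recorded.
Step 8: r1 = -5 - -18 = 13 — verified.
Step 9: r1 = 13 * -18 = -234 — a discrepancy with the trace.
Conclusion: step 9 carries the first error; the entry should be r1 = -234.

step 9, r1 = -234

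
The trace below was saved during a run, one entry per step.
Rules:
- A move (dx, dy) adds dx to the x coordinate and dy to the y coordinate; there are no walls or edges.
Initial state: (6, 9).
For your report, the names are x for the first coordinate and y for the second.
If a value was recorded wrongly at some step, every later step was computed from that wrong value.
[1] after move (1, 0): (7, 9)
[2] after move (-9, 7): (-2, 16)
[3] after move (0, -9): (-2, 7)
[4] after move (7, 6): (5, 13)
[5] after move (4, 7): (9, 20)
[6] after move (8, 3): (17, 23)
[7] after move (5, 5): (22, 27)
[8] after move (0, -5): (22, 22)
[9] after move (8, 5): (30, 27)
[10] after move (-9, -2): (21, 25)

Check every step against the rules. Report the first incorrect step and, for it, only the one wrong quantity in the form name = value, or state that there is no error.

Recomputing the run from the initial state:
step 1: x = 7, y = 9
step 2: x = -2, y = 16
step 3: x = -2, y = 7
step 4: x = 5, y = 13
step 5: x = 9, y = 20
step 6: x = 17, y = 23
step 7: x = 22, y = 28
step 8: x = 22, y = 23
step 9: x = 30, y = 28
step 10: x = 21, y = 26
The first disagreement with the trace is at step 7, where the value should be y = 28.

step 7, y = 28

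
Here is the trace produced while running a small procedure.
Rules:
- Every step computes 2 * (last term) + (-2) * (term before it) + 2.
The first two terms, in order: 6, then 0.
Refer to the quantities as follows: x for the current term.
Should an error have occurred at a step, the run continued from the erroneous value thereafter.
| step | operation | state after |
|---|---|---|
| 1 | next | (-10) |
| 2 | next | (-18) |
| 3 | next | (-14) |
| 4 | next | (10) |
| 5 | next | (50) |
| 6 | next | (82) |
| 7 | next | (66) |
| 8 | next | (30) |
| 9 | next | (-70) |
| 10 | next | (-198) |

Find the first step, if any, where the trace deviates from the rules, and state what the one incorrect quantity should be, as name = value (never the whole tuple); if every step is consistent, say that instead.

step 8, x = -30

Recomputing the run from the initial state:
step 1: x = -10
step 2: x = -18
step 3: x = -14
step 4: x = 10
step 5: x = 50
step 6: x = 82
step 7: x = 66
step 8: x = -30
step 9: x = -190
step 10: x = -318
The first disagreement with the trace is at step 8, where the value should be x = -30.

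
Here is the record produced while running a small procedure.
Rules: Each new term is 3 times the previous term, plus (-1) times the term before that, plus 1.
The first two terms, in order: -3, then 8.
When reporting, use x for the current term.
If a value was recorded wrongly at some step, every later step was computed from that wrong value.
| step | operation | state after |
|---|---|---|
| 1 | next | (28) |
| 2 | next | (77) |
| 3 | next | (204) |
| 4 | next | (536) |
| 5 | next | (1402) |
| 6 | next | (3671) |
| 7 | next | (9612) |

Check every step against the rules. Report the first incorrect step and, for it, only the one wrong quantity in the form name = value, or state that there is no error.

1. x = 3*(8) + (-1)*(-3) + (1) = 28 (matches)
2. x = 3*(28) + (-1)*(8) + (1) = 77 (exactly as logged)
3. x = 3*(77) + (-1)*(28) + (1) = 204 (in agreement)
4. x = 3*(204) + (-1)*(77) + (1) = 536 (exactly as logged)
5. x = 3*(536) + (-1)*(204) + (1) = 1405 (the recorded entry deviates here)
Step 5 is the first one off; corrected, x = 1405.

step 5, x = 1405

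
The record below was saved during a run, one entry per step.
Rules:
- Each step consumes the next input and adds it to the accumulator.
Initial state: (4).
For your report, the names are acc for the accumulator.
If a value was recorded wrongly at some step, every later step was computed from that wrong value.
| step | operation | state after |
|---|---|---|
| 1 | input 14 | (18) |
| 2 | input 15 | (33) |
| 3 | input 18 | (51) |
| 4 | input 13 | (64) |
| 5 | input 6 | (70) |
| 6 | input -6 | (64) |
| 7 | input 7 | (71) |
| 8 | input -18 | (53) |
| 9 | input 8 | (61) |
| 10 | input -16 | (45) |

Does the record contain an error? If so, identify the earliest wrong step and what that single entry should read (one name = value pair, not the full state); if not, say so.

step 1: acc = 4 + 14 = 18 -> checks out
step 2: acc = 18 + 15 = 33 -> matches
step 3: acc = 33 + 18 = 51 -> checks out
step 4: acc = 51 + 13 = 64 -> checks out
step 5: acc = 64 + 6 = 70 -> matches
step 6: acc = 70 + -6 = 64 -> same as recorded
step 7: acc = 64 + 7 = 71 -> consistent with the record
step 8: acc = 71 + -18 = 53 -> verified
step 9: acc = 53 + 8 = 61 -> matches
step 10: acc = 61 + -16 = 45 -> confirmed correct
Every step is consistent.

no error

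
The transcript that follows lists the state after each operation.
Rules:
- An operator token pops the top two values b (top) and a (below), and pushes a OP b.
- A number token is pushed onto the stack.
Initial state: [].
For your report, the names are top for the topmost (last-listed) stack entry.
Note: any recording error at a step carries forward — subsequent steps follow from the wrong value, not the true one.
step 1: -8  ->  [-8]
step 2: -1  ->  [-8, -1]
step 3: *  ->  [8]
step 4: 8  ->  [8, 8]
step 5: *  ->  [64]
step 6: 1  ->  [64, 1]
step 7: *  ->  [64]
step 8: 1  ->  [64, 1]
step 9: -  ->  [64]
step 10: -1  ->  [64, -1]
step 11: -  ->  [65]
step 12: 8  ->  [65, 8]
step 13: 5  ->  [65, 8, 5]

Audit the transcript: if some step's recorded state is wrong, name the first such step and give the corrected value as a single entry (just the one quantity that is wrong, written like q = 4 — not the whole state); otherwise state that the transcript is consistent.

Step 1: push -8: top = -8 — same as recorded.
Step 2: push -1: top = -1 — same as recorded.
Step 3: -8 * -1 = 8 — matches.
Step 4: push 8: top = 8 — matches.
Step 5: 8 * 8 = 64 — in agreement.
Step 6: push 1: top = 1 — verified.
Step 7: 64 * 1 = 64 — consistent with the transcript.
Step 8: push 1: top = 1 — agrees with the transcript.
Step 9: 64 - 1 = 63 — a discrepancy with the transcript.
First deviation found at step 9; the corrected entry is top = 63.

step 9, top = 63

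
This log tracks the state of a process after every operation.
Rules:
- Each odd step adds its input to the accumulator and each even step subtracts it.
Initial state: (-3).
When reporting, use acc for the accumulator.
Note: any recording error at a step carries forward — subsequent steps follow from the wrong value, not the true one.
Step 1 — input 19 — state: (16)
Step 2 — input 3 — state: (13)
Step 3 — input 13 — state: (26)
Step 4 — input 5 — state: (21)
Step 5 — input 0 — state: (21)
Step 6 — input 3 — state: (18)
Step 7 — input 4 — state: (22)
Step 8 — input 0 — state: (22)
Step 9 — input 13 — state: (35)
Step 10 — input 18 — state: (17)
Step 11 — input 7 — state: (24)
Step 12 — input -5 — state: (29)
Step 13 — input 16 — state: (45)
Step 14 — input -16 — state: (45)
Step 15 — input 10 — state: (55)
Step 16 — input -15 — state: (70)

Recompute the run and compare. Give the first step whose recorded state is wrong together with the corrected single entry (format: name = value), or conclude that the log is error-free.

Recomputing the run from the initial state:
step 1: acc = 16
step 2: acc = 13
step 3: acc = 26
step 4: acc = 21
step 5: acc = 21
step 6: acc = 18
step 7: acc = 22
step 8: acc = 22
step 9: acc = 35
step 10: acc = 17
step 11: acc = 24
step 12: acc = 29
step 13: acc = 45
step 14: acc = 61
step 15: acc = 71
step 16: acc = 86
The first disagreement with the log is at step 14, where the value should be acc = 61.

step 14, acc = 61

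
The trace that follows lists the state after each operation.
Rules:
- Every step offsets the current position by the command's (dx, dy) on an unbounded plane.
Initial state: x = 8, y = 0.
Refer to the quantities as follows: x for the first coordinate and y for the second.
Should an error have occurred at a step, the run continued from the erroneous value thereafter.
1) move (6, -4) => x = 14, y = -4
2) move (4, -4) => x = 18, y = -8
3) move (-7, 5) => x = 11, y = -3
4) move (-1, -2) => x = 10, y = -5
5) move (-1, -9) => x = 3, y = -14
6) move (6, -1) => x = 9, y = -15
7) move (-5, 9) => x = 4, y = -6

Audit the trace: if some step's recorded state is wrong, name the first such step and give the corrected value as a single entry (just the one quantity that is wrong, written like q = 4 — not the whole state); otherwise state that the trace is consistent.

step 5, x = 9

Recomputing the run from the initial state:
step 1: x = 14, y = -4
step 2: x = 18, y = -8
step 3: x = 11, y = -3
step 4: x = 10, y = -5
step 5: x = 9, y = -14
step 6: x = 15, y = -15
step 7: x = 10, y = -6
The first disagreement with the trace is at step 5, where the value should be x = 9.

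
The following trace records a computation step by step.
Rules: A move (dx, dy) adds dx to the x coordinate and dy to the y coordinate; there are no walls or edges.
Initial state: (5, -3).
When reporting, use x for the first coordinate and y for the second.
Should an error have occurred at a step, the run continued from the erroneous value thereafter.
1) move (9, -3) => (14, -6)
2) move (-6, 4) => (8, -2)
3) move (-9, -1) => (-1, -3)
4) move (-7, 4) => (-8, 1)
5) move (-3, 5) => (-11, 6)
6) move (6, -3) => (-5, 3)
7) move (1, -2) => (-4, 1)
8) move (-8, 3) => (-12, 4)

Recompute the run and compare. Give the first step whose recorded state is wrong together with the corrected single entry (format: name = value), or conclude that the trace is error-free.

Recomputing the run from the initial state:
step 1: x = 14, y = -6
step 2: x = 8, y = -2
step 3: x = -1, y = -3
step 4: x = -8, y = 1
step 5: x = -11, y = 6
step 6: x = -5, y = 3
step 7: x = -4, y = 1
step 8: x = -12, y = 4
This matches the trace at every step.

no error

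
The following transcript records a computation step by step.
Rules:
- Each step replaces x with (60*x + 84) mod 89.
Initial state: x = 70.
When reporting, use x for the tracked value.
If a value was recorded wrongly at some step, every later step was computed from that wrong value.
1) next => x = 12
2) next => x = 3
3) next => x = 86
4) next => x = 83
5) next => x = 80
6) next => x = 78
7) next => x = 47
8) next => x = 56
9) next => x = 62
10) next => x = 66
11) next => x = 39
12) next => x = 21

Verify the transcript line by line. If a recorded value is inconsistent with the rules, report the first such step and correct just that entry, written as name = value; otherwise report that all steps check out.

step 4, x = 82

Step 1: x = (60*70 + 84) mod 89 = 12 — checks out.
Step 2: x = (60*12 + 84) mod 89 = 3 — same as recorded.
Step 3: x = (60*3 + 84) mod 89 = 86 — exactly as logged.
Step 4: x = (60*86 + 84) mod 89 = 82 — a discrepancy with the transcript.
That makes step 4 the first incorrect line — x = 82 is what it should show.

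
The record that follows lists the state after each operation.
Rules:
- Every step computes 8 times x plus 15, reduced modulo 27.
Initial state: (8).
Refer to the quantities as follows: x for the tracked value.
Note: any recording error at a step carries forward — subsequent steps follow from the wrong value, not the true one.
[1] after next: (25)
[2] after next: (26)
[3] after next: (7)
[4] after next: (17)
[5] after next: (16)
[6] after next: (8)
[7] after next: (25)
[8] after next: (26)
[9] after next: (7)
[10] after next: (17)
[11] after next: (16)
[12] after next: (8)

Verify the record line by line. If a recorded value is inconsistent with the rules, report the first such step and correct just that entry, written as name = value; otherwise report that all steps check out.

no error

Recomputing the run from the initial state:
step 1: x = 25
step 2: x = 26
step 3: x = 7
step 4: x = 17
step 5: x = 16
step 6: x = 8
step 7: x = 25
step 8: x = 26
step 9: x = 7
step 10: x = 17
step 11: x = 16
step 12: x = 8
This matches the record at every step.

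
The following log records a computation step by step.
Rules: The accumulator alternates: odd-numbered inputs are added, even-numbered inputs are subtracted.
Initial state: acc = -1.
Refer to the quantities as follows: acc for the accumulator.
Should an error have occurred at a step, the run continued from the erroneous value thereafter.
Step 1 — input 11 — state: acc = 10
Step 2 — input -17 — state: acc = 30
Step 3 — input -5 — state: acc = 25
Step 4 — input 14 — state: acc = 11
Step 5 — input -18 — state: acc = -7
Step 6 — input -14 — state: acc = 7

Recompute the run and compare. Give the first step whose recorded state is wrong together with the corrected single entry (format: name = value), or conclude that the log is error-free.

step 2, acc = 27

step 1: acc = -1 + 11 = 10 -> agrees with the log
step 2: acc = 10 - -17 = 27 -> the log disagrees here
Conclusion: step 2 carries the first error; the entry should be acc = 27.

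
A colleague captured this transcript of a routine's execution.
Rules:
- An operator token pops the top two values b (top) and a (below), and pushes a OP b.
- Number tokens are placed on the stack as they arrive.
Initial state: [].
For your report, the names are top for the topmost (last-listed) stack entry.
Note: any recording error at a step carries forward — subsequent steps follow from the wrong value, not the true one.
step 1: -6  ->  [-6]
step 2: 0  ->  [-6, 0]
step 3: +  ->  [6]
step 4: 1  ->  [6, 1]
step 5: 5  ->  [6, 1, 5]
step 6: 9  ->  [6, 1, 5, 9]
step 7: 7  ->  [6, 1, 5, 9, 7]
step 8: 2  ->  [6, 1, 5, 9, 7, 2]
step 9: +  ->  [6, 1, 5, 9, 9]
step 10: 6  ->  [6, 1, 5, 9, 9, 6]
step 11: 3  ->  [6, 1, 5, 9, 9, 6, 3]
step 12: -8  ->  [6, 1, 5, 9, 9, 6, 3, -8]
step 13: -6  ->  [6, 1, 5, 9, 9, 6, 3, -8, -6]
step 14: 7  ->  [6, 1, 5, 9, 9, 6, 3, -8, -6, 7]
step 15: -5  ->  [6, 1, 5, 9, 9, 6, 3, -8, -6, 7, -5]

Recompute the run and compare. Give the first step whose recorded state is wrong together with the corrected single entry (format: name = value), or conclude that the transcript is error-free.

step 3, top = -6

1. push -6: top = -6 (consistent with the transcript)
2. push 0: top = 0 (matches)
3. -6 + 0 = -6 (the recorded entry deviates here)
First incorrect step: 3; the correct value is top = -6.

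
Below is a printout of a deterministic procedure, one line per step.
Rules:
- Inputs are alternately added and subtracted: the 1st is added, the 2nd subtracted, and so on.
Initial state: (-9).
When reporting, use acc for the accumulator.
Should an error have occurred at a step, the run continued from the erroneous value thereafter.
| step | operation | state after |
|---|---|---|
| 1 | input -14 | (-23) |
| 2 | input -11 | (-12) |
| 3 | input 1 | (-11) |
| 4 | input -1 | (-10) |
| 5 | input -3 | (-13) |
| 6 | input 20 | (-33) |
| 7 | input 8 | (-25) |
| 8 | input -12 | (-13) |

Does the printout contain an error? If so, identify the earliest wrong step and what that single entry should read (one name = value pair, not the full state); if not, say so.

no error

Recomputing the run from the initial state:
step 1: acc = -23
step 2: acc = -12
step 3: acc = -11
step 4: acc = -10
step 5: acc = -13
step 6: acc = -33
step 7: acc = -25
step 8: acc = -13
This matches the printout at every step.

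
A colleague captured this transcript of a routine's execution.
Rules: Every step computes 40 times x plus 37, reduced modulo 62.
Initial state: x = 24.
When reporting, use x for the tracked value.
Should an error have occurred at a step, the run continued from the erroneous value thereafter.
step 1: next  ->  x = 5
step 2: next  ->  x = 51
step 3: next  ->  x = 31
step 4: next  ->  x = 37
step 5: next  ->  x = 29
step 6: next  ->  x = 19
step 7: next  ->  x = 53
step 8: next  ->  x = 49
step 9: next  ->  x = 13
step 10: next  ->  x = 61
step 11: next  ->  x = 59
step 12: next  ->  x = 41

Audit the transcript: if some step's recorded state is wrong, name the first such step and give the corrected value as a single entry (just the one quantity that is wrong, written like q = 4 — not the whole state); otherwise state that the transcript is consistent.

no error

step 1: x = (40*24 + 37) mod 62 = 5 -> no discrepancy
step 2: x = (40*5 + 37) mod 62 = 51 -> matches
step 3: x = (40*51 + 37) mod 62 = 31 -> consistent with the transcript
step 4: x = (40*31 + 37) mod 62 = 37 -> agrees with the transcript
step 5: x = (40*37 + 37) mod 62 = 29 -> same as recorded
step 6: x = (40*29 + 37) mod 62 = 19 -> consistent with the transcript
step 7: x = (40*19 + 37) mod 62 = 53 -> consistent with the transcript
step 8: x = (40*53 + 37) mod 62 = 49 -> same as recorded
step 9: x = (40*49 + 37) mod 62 = 13 -> checks out
step 10: x = (40*13 + 37) mod 62 = 61 -> no discrepancy
step 11: x = (40*61 + 37) mod 62 = 59 -> in agreement
step 12: x = (40*59 + 37) mod 62 = 41 -> in agreement
Each recorded entry agrees with the recomputation.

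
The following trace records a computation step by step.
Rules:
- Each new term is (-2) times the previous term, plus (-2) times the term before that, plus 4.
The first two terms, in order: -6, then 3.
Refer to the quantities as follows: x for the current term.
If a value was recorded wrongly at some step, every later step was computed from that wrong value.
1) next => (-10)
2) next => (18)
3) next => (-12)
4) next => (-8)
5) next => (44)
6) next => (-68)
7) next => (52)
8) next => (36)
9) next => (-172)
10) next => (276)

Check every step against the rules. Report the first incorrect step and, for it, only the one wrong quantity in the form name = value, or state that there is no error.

step 1, x = 10

step 1: x = -2*(3) + (-2)*(-6) + (4) = 10 -> the trace disagrees here
Step 1 is the first one off; corrected, x = 10.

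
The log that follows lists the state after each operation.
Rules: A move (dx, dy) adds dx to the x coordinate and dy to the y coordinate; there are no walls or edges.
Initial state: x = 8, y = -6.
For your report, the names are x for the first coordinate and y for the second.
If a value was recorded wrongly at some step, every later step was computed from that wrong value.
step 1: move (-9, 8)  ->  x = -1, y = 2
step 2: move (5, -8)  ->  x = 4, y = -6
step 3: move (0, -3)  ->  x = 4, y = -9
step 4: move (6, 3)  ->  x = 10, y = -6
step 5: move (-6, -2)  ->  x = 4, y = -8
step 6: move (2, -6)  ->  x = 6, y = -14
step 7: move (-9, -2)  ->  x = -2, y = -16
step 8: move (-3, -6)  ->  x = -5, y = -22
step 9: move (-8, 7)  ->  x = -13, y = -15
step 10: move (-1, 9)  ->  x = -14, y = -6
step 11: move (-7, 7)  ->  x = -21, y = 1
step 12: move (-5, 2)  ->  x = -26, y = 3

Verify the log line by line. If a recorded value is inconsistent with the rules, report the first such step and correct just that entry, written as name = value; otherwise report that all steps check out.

step 7, x = -3

1. x = 8 + (-9) = -1, y = -6 + (8) = 2 (same as recorded)
2. x = -1 + (5) = 4, y = 2 + (-8) = -6 (no discrepancy)
3. x = 4 + (0) = 4, y = -6 + (-3) = -9 (exactly as logged)
4. x = 4 + (6) = 10, y = -9 + (3) = -6 (agrees with the log)
5. x = 10 + (-6) = 4, y = -6 + (-2) = -8 (confirmed correct)
6. x = 4 + (2) = 6, y = -8 + (-6) = -14 (no discrepancy)
7. x = 6 + (-9) = -3, y = -14 + (-2) = -16 (the recorded entry deviates here)
Conclusion: step 7 carries the first error; the entry should be x = -3.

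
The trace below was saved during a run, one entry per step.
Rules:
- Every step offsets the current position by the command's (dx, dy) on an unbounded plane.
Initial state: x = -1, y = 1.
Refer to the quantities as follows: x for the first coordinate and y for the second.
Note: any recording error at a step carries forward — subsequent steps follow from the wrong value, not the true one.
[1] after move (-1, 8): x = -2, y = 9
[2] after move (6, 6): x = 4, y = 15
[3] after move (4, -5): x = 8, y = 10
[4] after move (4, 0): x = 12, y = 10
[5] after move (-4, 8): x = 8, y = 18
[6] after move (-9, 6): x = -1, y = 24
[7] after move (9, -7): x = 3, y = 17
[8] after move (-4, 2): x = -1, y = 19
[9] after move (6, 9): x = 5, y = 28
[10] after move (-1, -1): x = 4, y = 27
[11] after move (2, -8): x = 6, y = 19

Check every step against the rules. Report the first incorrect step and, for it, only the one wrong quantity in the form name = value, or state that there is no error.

step 7, x = 8

Recomputing the run from the initial state:
step 1: x = -2, y = 9
step 2: x = 4, y = 15
step 3: x = 8, y = 10
step 4: x = 12, y = 10
step 5: x = 8, y = 18
step 6: x = -1, y = 24
step 7: x = 8, y = 17
step 8: x = 4, y = 19
step 9: x = 10, y = 28
step 10: x = 9, y = 27
step 11: x = 11, y = 19
The first disagreement with the trace is at step 7, where the value should be x = 8.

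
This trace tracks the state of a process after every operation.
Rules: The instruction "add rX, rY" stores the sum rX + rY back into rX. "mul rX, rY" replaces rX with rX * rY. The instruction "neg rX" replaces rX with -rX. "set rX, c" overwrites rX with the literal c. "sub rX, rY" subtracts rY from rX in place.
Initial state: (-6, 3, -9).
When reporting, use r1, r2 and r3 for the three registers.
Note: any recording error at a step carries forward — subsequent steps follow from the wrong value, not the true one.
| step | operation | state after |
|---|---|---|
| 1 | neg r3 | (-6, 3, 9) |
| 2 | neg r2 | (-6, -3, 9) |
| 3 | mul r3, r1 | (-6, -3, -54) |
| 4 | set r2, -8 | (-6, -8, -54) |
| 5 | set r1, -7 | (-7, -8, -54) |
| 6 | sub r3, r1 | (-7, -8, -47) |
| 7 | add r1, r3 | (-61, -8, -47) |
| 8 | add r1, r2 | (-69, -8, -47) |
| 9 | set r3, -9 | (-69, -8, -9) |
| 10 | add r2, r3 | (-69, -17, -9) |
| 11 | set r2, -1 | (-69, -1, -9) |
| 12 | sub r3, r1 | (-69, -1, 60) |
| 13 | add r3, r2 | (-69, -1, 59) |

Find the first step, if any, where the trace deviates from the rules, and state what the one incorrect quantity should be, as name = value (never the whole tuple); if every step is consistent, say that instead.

step 7, r1 = -54

Recomputing the run from the initial state:
step 1: r1 = -6, r2 = 3, r3 = 9
step 2: r1 = -6, r2 = -3, r3 = 9
step 3: r1 = -6, r2 = -3, r3 = -54
step 4: r1 = -6, r2 = -8, r3 = -54
step 5: r1 = -7, r2 = -8, r3 = -54
step 6: r1 = -7, r2 = -8, r3 = -47
step 7: r1 = -54, r2 = -8, r3 = -47
step 8: r1 = -62, r2 = -8, r3 = -47
step 9: r1 = -62, r2 = -8, r3 = -9
step 10: r1 = -62, r2 = -17, r3 = -9
step 11: r1 = -62, r2 = -1, r3 = -9
step 12: r1 = -62, r2 = -1, r3 = 53
step 13: r1 = -62, r2 = -1, r3 = 52
The first disagreement with the trace is at step 7, where the value should be r1 = -54.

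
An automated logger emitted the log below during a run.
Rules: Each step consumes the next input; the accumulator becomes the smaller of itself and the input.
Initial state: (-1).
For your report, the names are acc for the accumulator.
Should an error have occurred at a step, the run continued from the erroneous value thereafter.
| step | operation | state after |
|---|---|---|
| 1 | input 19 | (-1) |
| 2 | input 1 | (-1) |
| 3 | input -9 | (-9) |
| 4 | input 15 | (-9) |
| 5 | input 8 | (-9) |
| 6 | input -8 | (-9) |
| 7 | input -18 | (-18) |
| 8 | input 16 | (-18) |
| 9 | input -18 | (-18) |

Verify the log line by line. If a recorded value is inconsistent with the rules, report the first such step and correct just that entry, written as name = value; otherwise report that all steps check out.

Recomputing the run from the initial state:
step 1: acc = -1
step 2: acc = -1
step 3: acc = -9
step 4: acc = -9
step 5: acc = -9
step 6: acc = -9
step 7: acc = -18
step 8: acc = -18
step 9: acc = -18
This matches the log at every step.

no error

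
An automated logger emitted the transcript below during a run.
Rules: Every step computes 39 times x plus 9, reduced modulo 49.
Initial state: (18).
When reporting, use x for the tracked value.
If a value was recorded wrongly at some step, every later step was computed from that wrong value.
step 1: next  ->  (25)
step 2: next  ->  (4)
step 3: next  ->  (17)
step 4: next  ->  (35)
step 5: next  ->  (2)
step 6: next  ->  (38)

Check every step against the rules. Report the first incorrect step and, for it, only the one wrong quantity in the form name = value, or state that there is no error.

step 3, x = 18

Step 1: x = (39*18 + 9) mod 49 = 25 — verified.
Step 2: x = (39*25 + 9) mod 49 = 4 — agrees with the transcript.
Step 3: x = (39*4 + 9) mod 49 = 18 — this is not what the transcript shows.
First incorrect step: 3; the correct value is x = 18.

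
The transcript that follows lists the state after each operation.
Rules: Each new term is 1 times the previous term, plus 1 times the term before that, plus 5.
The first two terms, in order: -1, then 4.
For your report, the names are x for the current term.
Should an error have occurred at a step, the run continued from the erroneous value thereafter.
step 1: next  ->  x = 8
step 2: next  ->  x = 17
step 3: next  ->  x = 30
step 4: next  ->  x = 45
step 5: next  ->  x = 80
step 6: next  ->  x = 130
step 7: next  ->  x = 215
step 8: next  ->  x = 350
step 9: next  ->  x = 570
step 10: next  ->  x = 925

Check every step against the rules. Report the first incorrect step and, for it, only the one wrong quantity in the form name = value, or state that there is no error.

Recomputing the run from the initial state:
step 1: x = 8
step 2: x = 17
step 3: x = 30
step 4: x = 52
step 5: x = 87
step 6: x = 144
step 7: x = 236
step 8: x = 385
step 9: x = 626
step 10: x = 1016
The first disagreement with the transcript is at step 4, where the value should be x = 52.

step 4, x = 52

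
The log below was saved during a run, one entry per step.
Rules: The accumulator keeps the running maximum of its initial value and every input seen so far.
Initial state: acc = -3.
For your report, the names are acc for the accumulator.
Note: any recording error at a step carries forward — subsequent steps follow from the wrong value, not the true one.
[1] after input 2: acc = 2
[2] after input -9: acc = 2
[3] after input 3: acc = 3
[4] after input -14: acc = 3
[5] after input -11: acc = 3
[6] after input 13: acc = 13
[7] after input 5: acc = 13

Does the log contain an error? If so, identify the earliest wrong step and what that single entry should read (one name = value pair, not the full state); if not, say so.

no error

1. acc = max(-3, 2) = 2 (checks out)
2. acc = max(2, -9) = 2 (matches)
3. acc = max(2, 3) = 3 (in agreement)
4. acc = max(3, -14) = 3 (matches)
5. acc = max(3, -11) = 3 (in agreement)
6. acc = max(3, 13) = 13 (in agreement)
7. acc = max(13, 5) = 13 (in agreement)
The whole run recomputes cleanly — no discrepancies.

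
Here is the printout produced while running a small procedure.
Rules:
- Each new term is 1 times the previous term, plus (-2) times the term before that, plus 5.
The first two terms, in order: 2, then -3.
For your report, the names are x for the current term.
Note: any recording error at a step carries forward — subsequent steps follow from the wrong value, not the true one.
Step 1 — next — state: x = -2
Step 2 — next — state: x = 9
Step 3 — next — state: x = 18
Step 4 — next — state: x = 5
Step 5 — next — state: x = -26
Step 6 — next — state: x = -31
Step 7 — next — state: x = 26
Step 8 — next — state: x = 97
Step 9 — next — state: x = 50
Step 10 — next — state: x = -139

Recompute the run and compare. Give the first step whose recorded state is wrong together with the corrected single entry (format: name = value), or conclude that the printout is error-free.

step 8, x = 93

step 1: x = 1*(-3) + (-2)*(2) + (5) = -2 -> exactly as logged
step 2: x = 1*(-2) + (-2)*(-3) + (5) = 9 -> exactly as logged
step 3: x = 1*(9) + (-2)*(-2) + (5) = 18 -> consistent with the printout
step 4: x = 1*(18) + (-2)*(9) + (5) = 5 -> in agreement
step 5: x = 1*(5) + (-2)*(18) + (5) = -26 -> exactly as logged
step 6: x = 1*(-26) + (-2)*(5) + (5) = -31 -> checks out
step 7: x = 1*(-31) + (-2)*(-26) + (5) = 26 -> confirmed correct
step 8: x = 1*(26) + (-2)*(-31) + (5) = 93 -> the recorded entry deviates here
That makes step 8 the first incorrect line — x = 93 is what it should show.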